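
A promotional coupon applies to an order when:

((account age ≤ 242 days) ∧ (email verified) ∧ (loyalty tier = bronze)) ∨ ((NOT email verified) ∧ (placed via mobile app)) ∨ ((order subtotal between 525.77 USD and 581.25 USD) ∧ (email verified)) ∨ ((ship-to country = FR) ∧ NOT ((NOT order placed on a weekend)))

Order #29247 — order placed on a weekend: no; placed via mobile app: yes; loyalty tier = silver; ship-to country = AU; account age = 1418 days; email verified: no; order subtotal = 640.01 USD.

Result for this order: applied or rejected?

Atomic conditions:
  account age ≤ 242 days: 1418 ≤ 242 is false
  email verified: no → false
  loyalty tier = bronze: silver == bronze is false
  NOT email verified: no → true
  placed via mobile app: yes → true
  order subtotal between 525.77 USD and 581.25 USD: 640.01 in [525.77, 581.25] is false
  ship-to country = FR: AU == FR is false
  NOT order placed on a weekend: no → true
Combine:
[1] false AND false AND false = false
[2] true AND true = true
[3] false AND false = false
[4.2] NOT true = false
[4] false AND false = false
[root] false OR true OR false OR false = true
Overall: true → applied

Applied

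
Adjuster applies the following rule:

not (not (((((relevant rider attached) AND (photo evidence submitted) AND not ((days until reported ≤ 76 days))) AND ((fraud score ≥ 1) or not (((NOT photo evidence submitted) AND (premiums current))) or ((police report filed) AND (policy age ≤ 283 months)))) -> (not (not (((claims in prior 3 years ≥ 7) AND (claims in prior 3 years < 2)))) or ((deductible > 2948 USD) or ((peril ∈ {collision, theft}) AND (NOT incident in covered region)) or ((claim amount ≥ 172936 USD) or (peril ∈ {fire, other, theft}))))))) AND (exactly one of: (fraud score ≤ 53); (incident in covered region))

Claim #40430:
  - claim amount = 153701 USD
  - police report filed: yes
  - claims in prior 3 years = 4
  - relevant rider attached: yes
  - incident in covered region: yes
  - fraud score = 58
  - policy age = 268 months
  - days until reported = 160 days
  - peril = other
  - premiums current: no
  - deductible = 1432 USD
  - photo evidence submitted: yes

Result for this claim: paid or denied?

Paid

Atomic conditions:
  relevant rider attached: yes → true
  photo evidence submitted: yes → true
  days until reported ≤ 76 days: 160 ≤ 76 is false
  fraud score ≥ 1: 58 ≥ 1 is true
  NOT photo evidence submitted: yes → false
  premiums current: no → false
  police report filed: yes → true
  policy age ≤ 283 months: 268 ≤ 283 is true
  claims in prior 3 years ≥ 7: 4 ≥ 7 is false
  claims in prior 3 years < 2: 4 < 2 is false
  deductible > 2948 USD: 1432 > 2948 is false
  peril ∈ {collision, theft}: other is not in the set → false
  NOT incident in covered region: yes → false
  claim amount ≥ 172936 USD: 153701 ≥ 172936 is false
  peril ∈ {fire, other, theft}: other is in the set → true
  fraud score ≤ 53: 58 ≤ 53 is false
  incident in covered region: yes → true
Combine:
[1.1.1.1.1.3] NOT false = true
[1.1.1.1.1] true AND true AND true = true
[1.1.1.1.2.2.1] false AND false = false
[1.1.1.1.2.2] NOT false = true
[1.1.1.1.2.3] true AND true = true
[1.1.1.1.2] true OR true OR true = true
[1.1.1.1] true AND true = true
[1.1.1.2.1.1.1] false AND false = false
[1.1.1.2.1.1] NOT false = true
[1.1.1.2.1] NOT true = false
[1.1.1.2.2.2] false AND false = false
[1.1.1.2.2.3] false OR true = true
[1.1.1.2.2] false OR false OR true = true
[1.1.1.2] false OR true = true
[1.1.1] true → true = true
[1.1] NOT true = false
[1] NOT false = true
[2] exactly-one(false, true) = true
[root] true AND true = true
Overall: true → paid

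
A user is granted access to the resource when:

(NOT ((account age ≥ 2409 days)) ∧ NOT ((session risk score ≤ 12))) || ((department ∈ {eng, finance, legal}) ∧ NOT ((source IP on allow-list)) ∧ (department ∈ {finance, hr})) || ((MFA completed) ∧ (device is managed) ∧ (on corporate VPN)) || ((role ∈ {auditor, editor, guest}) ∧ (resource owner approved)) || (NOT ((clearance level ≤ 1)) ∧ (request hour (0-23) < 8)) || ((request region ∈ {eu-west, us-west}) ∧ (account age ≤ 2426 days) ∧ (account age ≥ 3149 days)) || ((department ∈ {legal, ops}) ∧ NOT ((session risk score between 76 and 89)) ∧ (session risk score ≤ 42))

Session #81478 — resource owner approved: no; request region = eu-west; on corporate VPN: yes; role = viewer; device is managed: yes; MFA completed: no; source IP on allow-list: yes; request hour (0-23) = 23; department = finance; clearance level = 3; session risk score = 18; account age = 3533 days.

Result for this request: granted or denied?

Atomic conditions:
  account age ≥ 2409 days: 3533 ≥ 2409 is true
  session risk score ≤ 12: 18 ≤ 12 is false
  department ∈ {eng, finance, legal}: finance is in the set → true
  source IP on allow-list: yes → true
  department ∈ {finance, hr}: finance is in the set → true
  MFA completed: no → false
  device is managed: yes → true
  on corporate VPN: yes → true
  role ∈ {auditor, editor, guest}: viewer is not in the set → false
  resource owner approved: no → false
  clearance level ≤ 1: 3 ≤ 1 is false
  request hour (0-23) < 8: 23 < 8 is false
  request region ∈ {eu-west, us-west}: eu-west is in the set → true
  account age ≤ 2426 days: 3533 ≤ 2426 is false
  account age ≥ 3149 days: 3533 ≥ 3149 is true
  department ∈ {legal, ops}: finance is not in the set → false
  session risk score between 76 and 89: 18 in [76, 89] is false
  session risk score ≤ 42: 18 ≤ 42 is true
Combine:
[1.1] NOT true = false
[1.2] NOT false = true
[1] false AND true = false
[2.2] NOT true = false
[2] true AND false AND true = false
[3] false AND true AND true = false
[4] false AND false = false
[5.1] NOT false = true
[5] true AND false = false
[6] true AND false AND true = false
[7.2] NOT false = true
[7] false AND true AND true = false
[root] false OR false OR false OR false OR false OR false OR false = false
Overall: false → denied

Denied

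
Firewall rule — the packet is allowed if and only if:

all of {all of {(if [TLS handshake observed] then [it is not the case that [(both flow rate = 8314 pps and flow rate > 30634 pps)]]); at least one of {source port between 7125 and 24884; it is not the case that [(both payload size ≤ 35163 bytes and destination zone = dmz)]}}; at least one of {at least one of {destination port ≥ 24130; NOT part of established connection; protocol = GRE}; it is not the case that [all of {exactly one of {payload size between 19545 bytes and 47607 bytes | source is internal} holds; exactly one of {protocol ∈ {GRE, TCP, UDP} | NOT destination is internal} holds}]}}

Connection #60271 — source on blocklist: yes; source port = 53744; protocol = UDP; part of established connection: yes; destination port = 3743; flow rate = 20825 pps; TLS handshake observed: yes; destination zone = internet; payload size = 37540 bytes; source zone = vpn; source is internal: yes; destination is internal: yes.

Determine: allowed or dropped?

Atomic conditions:
  TLS handshake observed: yes → true
  flow rate = 8314 pps: 20825 == 8314 is false
  flow rate > 30634 pps: 20825 > 30634 is false
  source port between 7125 and 24884: 53744 in [7125, 24884] is false
  payload size ≤ 35163 bytes: 37540 ≤ 35163 is false
  destination zone = dmz: internet == dmz is false
  destination port ≥ 24130: 3743 ≥ 24130 is false
  NOT part of established connection: yes → false
  protocol = GRE: UDP == GRE is false
  payload size between 19545 bytes and 47607 bytes: 37540 in [19545, 47607] is true
  source is internal: yes → true
  protocol ∈ {GRE, TCP, UDP}: UDP is in the set → true
  NOT destination is internal: yes → false
Combine:
[1.1.2.1] false AND false = false
[1.1.2] NOT false = true
[1.1] true → true = true
[1.2.2.1] false AND false = false
[1.2.2] NOT false = true
[1.2] false OR true = true
[1] true AND true = true
[2.1] false OR false OR false = false
[2.2.1.1] exactly-one(true, true) = false
[2.2.1.2] exactly-one(true, false) = true
[2.2.1] false AND true = false
[2.2] NOT false = true
[2] false OR true = true
[root] true AND true = true
Overall: true → allowed

Allowed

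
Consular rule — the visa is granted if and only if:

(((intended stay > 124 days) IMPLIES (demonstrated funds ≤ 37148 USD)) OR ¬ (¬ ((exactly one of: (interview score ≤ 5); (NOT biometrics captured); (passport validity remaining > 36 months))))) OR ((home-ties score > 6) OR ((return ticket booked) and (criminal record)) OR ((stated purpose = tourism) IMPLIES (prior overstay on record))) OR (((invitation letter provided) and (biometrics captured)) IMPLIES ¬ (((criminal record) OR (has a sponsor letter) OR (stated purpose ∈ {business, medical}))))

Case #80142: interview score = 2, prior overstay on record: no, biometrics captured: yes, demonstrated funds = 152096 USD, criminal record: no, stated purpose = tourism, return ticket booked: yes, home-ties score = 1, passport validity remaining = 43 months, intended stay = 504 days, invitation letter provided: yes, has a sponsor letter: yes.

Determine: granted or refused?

Refused

Atomic conditions:
  intended stay > 124 days: 504 > 124 is true
  demonstrated funds ≤ 37148 USD: 152096 ≤ 37148 is false
  interview score ≤ 5: 2 ≤ 5 is true
  NOT biometrics captured: yes → false
  passport validity remaining > 36 months: 43 > 36 is true
  home-ties score > 6: 1 > 6 is false
  return ticket booked: yes → true
  criminal record: no → false
  stated purpose = tourism: tourism == tourism is true
  prior overstay on record: no → false
  invitation letter provided: yes → true
  biometrics captured: yes → true
  has a sponsor letter: yes → true
  stated purpose ∈ {business, medical}: tourism is not in the set → false
Combine:
[1.1] true → false = false
[1.2.1.1] exactly-one(true, false, true) = false
[1.2.1] NOT false = true
[1.2] NOT true = false
[1] false OR false = false
[2.2] true AND false = false
[2.3] true → false = false
[2] false OR false OR false = false
[3.1] true AND true = true
[3.2.1] false OR true OR false = true
[3.2] NOT true = false
[3] true → false = false
[root] false OR false OR false = false
Overall: false → refused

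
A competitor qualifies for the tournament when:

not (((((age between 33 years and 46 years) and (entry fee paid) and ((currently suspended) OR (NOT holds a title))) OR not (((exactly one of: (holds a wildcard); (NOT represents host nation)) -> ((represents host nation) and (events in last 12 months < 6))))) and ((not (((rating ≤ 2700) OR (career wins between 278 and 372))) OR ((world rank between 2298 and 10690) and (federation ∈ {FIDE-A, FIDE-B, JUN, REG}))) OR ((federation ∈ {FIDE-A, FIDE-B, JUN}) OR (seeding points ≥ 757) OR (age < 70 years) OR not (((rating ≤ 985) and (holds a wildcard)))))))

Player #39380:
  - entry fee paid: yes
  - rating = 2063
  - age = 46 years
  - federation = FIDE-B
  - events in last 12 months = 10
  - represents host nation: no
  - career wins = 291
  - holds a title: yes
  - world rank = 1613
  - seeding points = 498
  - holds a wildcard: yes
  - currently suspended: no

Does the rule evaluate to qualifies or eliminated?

Atomic conditions:
  age between 33 years and 46 years: 46 in [33, 46] is true
  entry fee paid: yes → true
  currently suspended: no → false
  NOT holds a title: yes → false
  holds a wildcard: yes → true
  NOT represents host nation: no → true
  represents host nation: no → false
  events in last 12 months < 6: 10 < 6 is false
  rating ≤ 2700: 2063 ≤ 2700 is true
  career wins between 278 and 372: 291 in [278, 372] is true
  world rank between 2298 and 10690: 1613 in [2298, 10690] is false
  federation ∈ {FIDE-A, FIDE-B, JUN, REG}: FIDE-B is in the set → true
  federation ∈ {FIDE-A, FIDE-B, JUN}: FIDE-B is in the set → true
  seeding points ≥ 757: 498 ≥ 757 is false
  age < 70 years: 46 < 70 is true
  rating ≤ 985: 2063 ≤ 985 is false
Combine:
[1.1.1.3] false OR false = false
[1.1.1] true AND true AND false = false
[1.1.2.1.1] exactly-one(true, true) = false
[1.1.2.1.2] false AND false = false
[1.1.2.1] false → false (antecedent false ⇒ implication holds) = true
[1.1.2] NOT true = false
[1.1] false OR false = false
[1.2.1.1.1] true OR true = true
[1.2.1.1] NOT true = false
[1.2.1.2] false AND true = false
[1.2.1] false OR false = false
[1.2.2.4.1] false AND true = false
[1.2.2.4] NOT false = true
[1.2.2] true OR false OR true OR true = true
[1.2] false OR true = true
[1] false AND true = false
[root] NOT false = true
Overall: true → qualifies

Qualifies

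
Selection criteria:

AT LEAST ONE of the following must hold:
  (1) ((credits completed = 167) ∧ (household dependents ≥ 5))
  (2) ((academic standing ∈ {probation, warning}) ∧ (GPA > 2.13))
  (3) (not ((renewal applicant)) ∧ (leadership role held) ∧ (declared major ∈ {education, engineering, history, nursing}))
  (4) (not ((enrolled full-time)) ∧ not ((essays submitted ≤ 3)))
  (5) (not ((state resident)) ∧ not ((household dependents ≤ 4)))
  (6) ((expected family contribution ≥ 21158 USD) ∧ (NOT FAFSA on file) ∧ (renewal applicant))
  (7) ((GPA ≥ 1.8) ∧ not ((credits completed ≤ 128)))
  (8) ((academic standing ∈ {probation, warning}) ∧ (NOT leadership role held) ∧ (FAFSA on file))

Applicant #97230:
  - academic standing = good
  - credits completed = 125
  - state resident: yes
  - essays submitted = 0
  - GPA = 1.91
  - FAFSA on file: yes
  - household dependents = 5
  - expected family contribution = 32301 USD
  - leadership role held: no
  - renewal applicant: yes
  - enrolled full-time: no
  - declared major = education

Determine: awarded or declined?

Atomic conditions:
  credits completed = 167: 125 == 167 is false
  household dependents ≥ 5: 5 ≥ 5 is true
  academic standing ∈ {probation, warning}: good is not in the set → false
  GPA > 2.13: 1.91 > 2.13 is false
  renewal applicant: yes → true
  leadership role held: no → false
  declared major ∈ {education, engineering, history, nursing}: education is in the set → true
  enrolled full-time: no → false
  essays submitted ≤ 3: 0 ≤ 3 is true
  state resident: yes → true
  household dependents ≤ 4: 5 ≤ 4 is false
  expected family contribution ≥ 21158 USD: 32301 ≥ 21158 is true
  NOT FAFSA on file: yes → false
  GPA ≥ 1.8: 1.91 ≥ 1.8 is true
  credits completed ≤ 128: 125 ≤ 128 is true
  NOT leadership role held: no → true
  FAFSA on file: yes → true
Combine:
[1] false AND true = false
[2] false AND false = false
[3.1] NOT true = false
[3] false AND false AND true = false
[4.1] NOT false = true
[4.2] NOT true = false
[4] true AND false = false
[5.1] NOT true = false
[5.2] NOT false = true
[5] false AND true = false
[6] true AND false AND true = false
[7.2] NOT true = false
[7] true AND false = false
[8] false AND true AND true = false
[root] false OR false OR false OR false OR false OR false OR false OR false = false
Overall: false → declined

Declined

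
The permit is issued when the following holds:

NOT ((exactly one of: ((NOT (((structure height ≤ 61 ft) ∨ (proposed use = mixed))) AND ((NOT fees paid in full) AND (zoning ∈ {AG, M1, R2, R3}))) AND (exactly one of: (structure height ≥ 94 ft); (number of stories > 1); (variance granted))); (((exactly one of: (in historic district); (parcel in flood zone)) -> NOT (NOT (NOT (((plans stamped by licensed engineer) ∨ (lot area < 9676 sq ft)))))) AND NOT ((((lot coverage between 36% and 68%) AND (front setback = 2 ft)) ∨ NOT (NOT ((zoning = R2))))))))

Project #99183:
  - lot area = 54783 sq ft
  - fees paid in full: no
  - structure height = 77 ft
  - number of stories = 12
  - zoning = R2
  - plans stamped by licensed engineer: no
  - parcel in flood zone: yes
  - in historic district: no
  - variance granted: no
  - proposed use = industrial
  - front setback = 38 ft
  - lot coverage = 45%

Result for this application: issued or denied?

Denied

Atomic conditions:
  structure height ≤ 61 ft: 77 ≤ 61 is false
  proposed use = mixed: industrial == mixed is false
  NOT fees paid in full: no → true
  zoning ∈ {AG, M1, R2, R3}: R2 is in the set → true
  structure height ≥ 94 ft: 77 ≥ 94 is false
  number of stories > 1: 12 > 1 is true
  variance granted: no → false
  in historic district: no → false
  parcel in flood zone: yes → true
  plans stamped by licensed engineer: no → false
  lot area < 9676 sq ft: 54783 < 9676 is false
  lot coverage between 36% and 68%: 45 in [36, 68] is true
  front setback = 2 ft: 38 == 2 is false
  zoning = R2: R2 == R2 is true
Combine:
[1.1.1.1.1] false OR false = false
[1.1.1.1] NOT false = true
[1.1.1.2] true AND true = true
[1.1.1] true AND true = true
[1.1.2] exactly-one(false, true, false) = true
[1.1] true AND true = true
[1.2.1.1] exactly-one(false, true) = true
[1.2.1.2.1.1.1] false OR false = false
[1.2.1.2.1.1] NOT false = true
[1.2.1.2.1] NOT true = false
[1.2.1.2] NOT false = true
[1.2.1] true → true = true
[1.2.2.1.1] true AND false = false
[1.2.2.1.2.1] NOT true = false
[1.2.2.1.2] NOT false = true
[1.2.2.1] false OR true = true
[1.2.2] NOT true = false
[1.2] true AND false = false
[1] exactly-one(true, false) = true
[root] NOT true = false
Overall: false → denied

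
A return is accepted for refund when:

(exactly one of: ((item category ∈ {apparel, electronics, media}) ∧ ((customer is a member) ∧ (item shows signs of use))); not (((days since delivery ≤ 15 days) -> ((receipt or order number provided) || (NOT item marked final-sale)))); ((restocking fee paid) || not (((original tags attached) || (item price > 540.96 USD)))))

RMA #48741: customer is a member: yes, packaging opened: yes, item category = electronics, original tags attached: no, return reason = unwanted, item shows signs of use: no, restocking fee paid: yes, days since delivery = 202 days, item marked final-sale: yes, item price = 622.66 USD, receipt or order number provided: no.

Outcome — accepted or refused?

Atomic conditions:
  item category ∈ {apparel, electronics, media}: electronics is in the set → true
  customer is a member: yes → true
  item shows signs of use: no → false
  days since delivery ≤ 15 days: 202 ≤ 15 is false
  receipt or order number provided: no → false
  NOT item marked final-sale: yes → false
  restocking fee paid: yes → true
  original tags attached: no → false
  item price > 540.96 USD: 622.66 > 540.96 is true
Combine:
[1.2] true AND false = false
[1] true AND false = false
[2.1.2] false OR false = false
[2.1] false → false (antecedent false ⇒ implication holds) = true
[2] NOT true = false
[3.2.1] false OR true = true
[3.2] NOT true = false
[3] true OR false = true
[root] exactly-one(false, false, true) = true
Overall: true → accepted

Accepted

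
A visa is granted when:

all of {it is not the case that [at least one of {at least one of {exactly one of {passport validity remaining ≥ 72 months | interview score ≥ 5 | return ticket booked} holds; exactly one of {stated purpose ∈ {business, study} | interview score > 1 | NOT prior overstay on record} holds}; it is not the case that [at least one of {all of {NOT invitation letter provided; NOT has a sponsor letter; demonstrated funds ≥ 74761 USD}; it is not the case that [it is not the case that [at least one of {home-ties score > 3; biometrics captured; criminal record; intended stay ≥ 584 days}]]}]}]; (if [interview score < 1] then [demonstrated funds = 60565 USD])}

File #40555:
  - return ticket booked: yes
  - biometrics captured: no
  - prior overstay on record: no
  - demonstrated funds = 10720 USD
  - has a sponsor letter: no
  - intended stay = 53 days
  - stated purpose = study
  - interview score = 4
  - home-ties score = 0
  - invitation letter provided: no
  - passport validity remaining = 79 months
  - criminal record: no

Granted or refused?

Refused

Atomic conditions:
  passport validity remaining ≥ 72 months: 79 ≥ 72 is true
  interview score ≥ 5: 4 ≥ 5 is false
  return ticket booked: yes → true
  stated purpose ∈ {business, study}: study is in the set → true
  interview score > 1: 4 > 1 is true
  NOT prior overstay on record: no → true
  NOT invitation letter provided: no → true
  NOT has a sponsor letter: no → true
  demonstrated funds ≥ 74761 USD: 10720 ≥ 74761 is false
  home-ties score > 3: 0 > 3 is false
  biometrics captured: no → false
  criminal record: no → false
  intended stay ≥ 584 days: 53 ≥ 584 is false
  interview score < 1: 4 < 1 is false
  demonstrated funds = 60565 USD: 10720 == 60565 is false
Combine:
[1.1.1.1] exactly-one(true, false, true) = false
[1.1.1.2] exactly-one(true, true, true) = false
[1.1.1] false OR false = false
[1.1.2.1.1] true AND true AND false = false
[1.1.2.1.2.1.1] false OR false OR false OR false = false
[1.1.2.1.2.1] NOT false = true
[1.1.2.1.2] NOT true = false
[1.1.2.1] false OR false = false
[1.1.2] NOT false = true
[1.1] false OR true = true
[1] NOT true = false
[2] false → false (antecedent false ⇒ implication holds) = true
[root] false AND true = false
Overall: false → refused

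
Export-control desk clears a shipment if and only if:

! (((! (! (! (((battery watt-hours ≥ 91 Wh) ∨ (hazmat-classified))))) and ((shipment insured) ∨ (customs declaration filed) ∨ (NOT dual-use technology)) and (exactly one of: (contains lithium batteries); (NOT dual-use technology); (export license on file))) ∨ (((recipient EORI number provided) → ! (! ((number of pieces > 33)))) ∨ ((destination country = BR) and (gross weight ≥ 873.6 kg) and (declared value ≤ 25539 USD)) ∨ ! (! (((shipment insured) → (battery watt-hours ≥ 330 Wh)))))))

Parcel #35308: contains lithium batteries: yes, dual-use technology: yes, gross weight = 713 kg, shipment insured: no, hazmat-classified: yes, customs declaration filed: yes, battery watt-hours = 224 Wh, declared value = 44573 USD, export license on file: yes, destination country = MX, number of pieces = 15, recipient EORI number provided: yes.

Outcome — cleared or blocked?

Blocked

Atomic conditions:
  battery watt-hours ≥ 91 Wh: 224 ≥ 91 is true
  hazmat-classified: yes → true
  shipment insured: no → false
  customs declaration filed: yes → true
  NOT dual-use technology: yes → false
  contains lithium batteries: yes → true
  export license on file: yes → true
  recipient EORI number provided: yes → true
  number of pieces > 33: 15 > 33 is false
  destination country = BR: MX == BR is false
  gross weight ≥ 873.6 kg: 713 ≥ 873.6 is false
  declared value ≤ 25539 USD: 44573 ≤ 25539 is false
  battery watt-hours ≥ 330 Wh: 224 ≥ 330 is false
Combine:
[1.1.1.1.1.1] true OR true = true
[1.1.1.1.1] NOT true = false
[1.1.1.1] NOT false = true
[1.1.1] NOT true = false
[1.1.2] false OR true OR false = true
[1.1.3] exactly-one(true, false, true) = false
[1.1] false AND true AND false = false
[1.2.1.2.1] NOT false = true
[1.2.1.2] NOT true = false
[1.2.1] true → false = false
[1.2.2] false AND false AND false = false
[1.2.3.1.1] false → false (antecedent false ⇒ implication holds) = true
[1.2.3.1] NOT true = false
[1.2.3] NOT false = true
[1.2] false OR false OR true = true
[1] false OR true = true
[root] NOT true = false
Overall: false → blocked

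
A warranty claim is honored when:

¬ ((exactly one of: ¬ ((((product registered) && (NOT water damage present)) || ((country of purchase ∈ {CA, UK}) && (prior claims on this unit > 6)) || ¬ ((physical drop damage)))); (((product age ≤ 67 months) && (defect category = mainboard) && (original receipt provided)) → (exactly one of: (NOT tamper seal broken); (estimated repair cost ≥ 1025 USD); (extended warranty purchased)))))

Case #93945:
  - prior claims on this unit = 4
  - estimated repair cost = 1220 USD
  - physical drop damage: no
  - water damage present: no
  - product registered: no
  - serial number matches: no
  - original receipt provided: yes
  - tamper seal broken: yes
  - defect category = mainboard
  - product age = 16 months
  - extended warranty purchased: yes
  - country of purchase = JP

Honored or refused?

Atomic conditions:
  product registered: no → false
  NOT water damage present: no → true
  country of purchase ∈ {CA, UK}: JP is not in the set → false
  prior claims on this unit > 6: 4 > 6 is false
  physical drop damage: no → false
  product age ≤ 67 months: 16 ≤ 67 is true
  defect category = mainboard: mainboard == mainboard is true
  original receipt provided: yes → true
  NOT tamper seal broken: yes → false
  estimated repair cost ≥ 1025 USD: 1220 ≥ 1025 is true
  extended warranty purchased: yes → true
Combine:
[1.1.1.1] false AND true = false
[1.1.1.2] false AND false = false
[1.1.1.3] NOT false = true
[1.1.1] false OR false OR true = true
[1.1] NOT true = false
[1.2.1] true AND true AND true = true
[1.2.2] exactly-one(false, true, true) = false
[1.2] true → false = false
[1] exactly-one(false, false) = false
[root] NOT false = true
Overall: true → honored

Honored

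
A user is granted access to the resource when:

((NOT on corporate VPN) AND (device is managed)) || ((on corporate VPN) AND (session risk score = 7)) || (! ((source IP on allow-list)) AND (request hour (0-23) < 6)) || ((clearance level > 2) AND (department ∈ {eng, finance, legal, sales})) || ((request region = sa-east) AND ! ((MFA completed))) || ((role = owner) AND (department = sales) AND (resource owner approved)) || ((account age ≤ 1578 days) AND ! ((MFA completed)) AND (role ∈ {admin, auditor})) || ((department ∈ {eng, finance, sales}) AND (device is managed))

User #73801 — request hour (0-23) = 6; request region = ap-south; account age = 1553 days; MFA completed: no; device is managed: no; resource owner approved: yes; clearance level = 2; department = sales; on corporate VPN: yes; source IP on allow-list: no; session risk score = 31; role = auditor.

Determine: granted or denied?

Atomic conditions:
  NOT on corporate VPN: yes → false
  device is managed: no → false
  on corporate VPN: yes → true
  session risk score = 7: 31 == 7 is false
  source IP on allow-list: no → false
  request hour (0-23) < 6: 6 < 6 is false
  clearance level > 2: 2 > 2 is false
  department ∈ {eng, finance, legal, sales}: sales is in the set → true
  request region = sa-east: ap-south == sa-east is false
  MFA completed: no → false
  role = owner: auditor == owner is false
  department = sales: sales == sales is true
  resource owner approved: yes → true
  account age ≤ 1578 days: 1553 ≤ 1578 is true
  role ∈ {admin, auditor}: auditor is in the set → true
  department ∈ {eng, finance, sales}: sales is in the set → true
Combine:
[1] false AND false = false
[2] true AND false = false
[3.1] NOT false = true
[3] true AND false = false
[4] false AND true = false
[5.2] NOT false = true
[5] false AND true = false
[6] false AND true AND true = false
[7.2] NOT false = true
[7] true AND true AND true = true
[8] true AND false = false
[root] false OR false OR false OR false OR false OR false OR true OR false = true
Overall: true → granted

Granted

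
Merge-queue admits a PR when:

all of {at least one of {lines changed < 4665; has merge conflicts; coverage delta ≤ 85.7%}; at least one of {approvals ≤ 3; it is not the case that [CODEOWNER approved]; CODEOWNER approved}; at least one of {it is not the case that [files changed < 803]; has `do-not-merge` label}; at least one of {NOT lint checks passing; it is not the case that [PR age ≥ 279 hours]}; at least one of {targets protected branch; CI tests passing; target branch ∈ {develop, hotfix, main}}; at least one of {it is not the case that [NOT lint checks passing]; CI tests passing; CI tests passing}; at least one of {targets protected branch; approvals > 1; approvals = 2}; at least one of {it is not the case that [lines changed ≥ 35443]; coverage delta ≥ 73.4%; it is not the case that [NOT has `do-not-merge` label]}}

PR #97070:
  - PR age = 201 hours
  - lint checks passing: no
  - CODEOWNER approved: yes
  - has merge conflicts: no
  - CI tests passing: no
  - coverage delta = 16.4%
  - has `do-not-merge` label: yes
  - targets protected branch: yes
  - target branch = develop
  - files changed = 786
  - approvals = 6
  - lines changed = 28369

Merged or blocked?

Blocked

Atomic conditions:
  lines changed < 4665: 28369 < 4665 is false
  has merge conflicts: no → false
  coverage delta ≤ 85.7%: 16.4 ≤ 85.7 is true
  approvals ≤ 3: 6 ≤ 3 is false
  CODEOWNER approved: yes → true
  files changed < 803: 786 < 803 is true
  has `do-not-merge` label: yes → true
  NOT lint checks passing: no → true
  PR age ≥ 279 hours: 201 ≥ 279 is false
  targets protected branch: yes → true
  CI tests passing: no → false
  target branch ∈ {develop, hotfix, main}: develop is in the set → true
  approvals > 1: 6 > 1 is true
  approvals = 2: 6 == 2 is false
  lines changed ≥ 35443: 28369 ≥ 35443 is false
  coverage delta ≥ 73.4%: 16.4 ≥ 73.4 is false
  NOT has `do-not-merge` label: yes → false
Combine:
[1] false OR false OR true = true
[2.2] NOT true = false
[2] false OR false OR true = true
[3.1] NOT true = false
[3] false OR true = true
[4.2] NOT false = true
[4] true OR true = true
[5] true OR false OR true = true
[6.1] NOT true = false
[6] false OR false OR false = false
[7] true OR true OR false = true
[8.1] NOT false = true
[8.3] NOT false = true
[8] true OR false OR true = true
[root] true AND true AND true AND true AND true AND false AND true AND true = false
Overall: false → blocked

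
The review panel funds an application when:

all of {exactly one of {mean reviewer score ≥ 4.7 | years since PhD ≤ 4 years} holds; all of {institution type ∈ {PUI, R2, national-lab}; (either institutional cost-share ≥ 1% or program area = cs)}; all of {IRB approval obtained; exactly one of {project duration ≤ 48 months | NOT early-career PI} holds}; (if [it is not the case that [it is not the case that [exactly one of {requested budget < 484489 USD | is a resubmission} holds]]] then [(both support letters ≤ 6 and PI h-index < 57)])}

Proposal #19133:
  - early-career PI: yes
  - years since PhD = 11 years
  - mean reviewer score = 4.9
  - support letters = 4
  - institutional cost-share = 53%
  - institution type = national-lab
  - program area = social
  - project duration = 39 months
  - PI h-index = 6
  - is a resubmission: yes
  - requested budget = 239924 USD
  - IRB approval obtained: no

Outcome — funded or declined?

Atomic conditions:
  mean reviewer score ≥ 4.7: 4.9 ≥ 4.7 is true
  years since PhD ≤ 4 years: 11 ≤ 4 is false
  institution type ∈ {PUI, R2, national-lab}: national-lab is in the set → true
  institutional cost-share ≥ 1%: 53 ≥ 1 is true
  program area = cs: social == cs is false
  IRB approval obtained: no → false
  project duration ≤ 48 months: 39 ≤ 48 is true
  NOT early-career PI: yes → false
  requested budget < 484489 USD: 239924 < 484489 is true
  is a resubmission: yes → true
  support letters ≤ 6: 4 ≤ 6 is true
  PI h-index < 57: 6 < 57 is true
Combine:
[1] exactly-one(true, false) = true
[2.2] true OR false = true
[2] true AND true = true
[3.2] exactly-one(true, false) = true
[3] false AND true = false
[4.1.1.1] exactly-one(true, true) = false
[4.1.1] NOT false = true
[4.1] NOT true = false
[4.2] true AND true = true
[4] false → true (antecedent false ⇒ implication holds) = true
[root] true AND true AND false AND true = false
Overall: false → declined

Declined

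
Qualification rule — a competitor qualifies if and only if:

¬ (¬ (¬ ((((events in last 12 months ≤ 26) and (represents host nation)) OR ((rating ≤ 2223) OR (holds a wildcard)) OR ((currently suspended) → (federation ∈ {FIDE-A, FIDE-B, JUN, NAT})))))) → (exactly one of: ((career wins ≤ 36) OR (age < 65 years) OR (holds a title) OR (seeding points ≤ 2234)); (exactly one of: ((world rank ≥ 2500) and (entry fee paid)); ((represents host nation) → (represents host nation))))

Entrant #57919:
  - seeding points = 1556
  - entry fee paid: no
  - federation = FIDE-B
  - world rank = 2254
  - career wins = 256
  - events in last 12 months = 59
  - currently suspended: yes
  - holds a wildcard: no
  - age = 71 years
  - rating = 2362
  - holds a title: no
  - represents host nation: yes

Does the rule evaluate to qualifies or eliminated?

Qualifies

Atomic conditions:
  events in last 12 months ≤ 26: 59 ≤ 26 is false
  represents host nation: yes → true
  rating ≤ 2223: 2362 ≤ 2223 is false
  holds a wildcard: no → false
  currently suspended: yes → true
  federation ∈ {FIDE-A, FIDE-B, JUN, NAT}: FIDE-B is in the set → true
  career wins ≤ 36: 256 ≤ 36 is false
  age < 65 years: 71 < 65 is false
  holds a title: no → false
  seeding points ≤ 2234: 1556 ≤ 2234 is true
  world rank ≥ 2500: 2254 ≥ 2500 is false
  entry fee paid: no → false
Combine:
[1.1.1.1.1] false AND true = false
[1.1.1.1.2] false OR false = false
[1.1.1.1.3] true → true = true
[1.1.1.1] false OR false OR true = true
[1.1.1] NOT true = false
[1.1] NOT false = true
[1] NOT true = false
[2.1] false OR false OR false OR true = true
[2.2.1] false AND false = false
[2.2.2] true → true = true
[2.2] exactly-one(false, true) = true
[2] exactly-one(true, true) = false
[root] false → false (antecedent false ⇒ implication holds) = true
Overall: true → qualifies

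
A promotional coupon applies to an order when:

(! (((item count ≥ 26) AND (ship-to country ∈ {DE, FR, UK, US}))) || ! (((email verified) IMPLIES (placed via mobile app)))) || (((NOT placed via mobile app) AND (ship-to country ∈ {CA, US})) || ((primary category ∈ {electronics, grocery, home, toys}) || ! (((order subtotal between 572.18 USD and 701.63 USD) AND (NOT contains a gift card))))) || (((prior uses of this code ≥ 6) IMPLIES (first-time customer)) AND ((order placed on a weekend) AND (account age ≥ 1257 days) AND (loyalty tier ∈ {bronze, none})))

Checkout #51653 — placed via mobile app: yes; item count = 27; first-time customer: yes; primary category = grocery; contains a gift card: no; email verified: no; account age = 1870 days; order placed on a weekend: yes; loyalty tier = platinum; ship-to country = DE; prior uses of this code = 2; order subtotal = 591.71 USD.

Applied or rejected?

Atomic conditions:
  item count ≥ 26: 27 ≥ 26 is true
  ship-to country ∈ {DE, FR, UK, US}: DE is in the set → true
  email verified: no → false
  placed via mobile app: yes → true
  NOT placed via mobile app: yes → false
  ship-to country ∈ {CA, US}: DE is not in the set → false
  primary category ∈ {electronics, grocery, home, toys}: grocery is in the set → true
  order subtotal between 572.18 USD and 701.63 USD: 591.71 in [572.18, 701.63] is true
  NOT contains a gift card: no → true
  prior uses of this code ≥ 6: 2 ≥ 6 is false
  first-time customer: yes → true
  order placed on a weekend: yes → true
  account age ≥ 1257 days: 1870 ≥ 1257 is true
  loyalty tier ∈ {bronze, none}: platinum is not in the set → false
Combine:
[1.1.1] true AND true = true
[1.1] NOT true = false
[1.2.1] false → true (antecedent false ⇒ implication holds) = true
[1.2] NOT true = false
[1] false OR false = false
[2.1] false AND false = false
[2.2.2.1] true AND true = true
[2.2.2] NOT true = false
[2.2] true OR false = true
[2] false OR true = true
[3.1] false → true (antecedent false ⇒ implication holds) = true
[3.2] true AND true AND false = false
[3] true AND false = false
[root] false OR true OR false = true
Overall: true → applied

Applied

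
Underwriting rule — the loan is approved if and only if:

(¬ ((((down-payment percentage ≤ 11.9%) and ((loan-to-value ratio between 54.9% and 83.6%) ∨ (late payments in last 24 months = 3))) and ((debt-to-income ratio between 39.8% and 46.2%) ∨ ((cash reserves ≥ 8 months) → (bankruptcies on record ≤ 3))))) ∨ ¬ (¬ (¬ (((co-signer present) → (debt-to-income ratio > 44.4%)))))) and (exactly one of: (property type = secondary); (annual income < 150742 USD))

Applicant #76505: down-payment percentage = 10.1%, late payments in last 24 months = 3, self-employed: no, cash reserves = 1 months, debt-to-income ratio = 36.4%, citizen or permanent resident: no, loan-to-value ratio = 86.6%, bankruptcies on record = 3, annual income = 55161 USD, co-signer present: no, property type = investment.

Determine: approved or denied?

Denied

Atomic conditions:
  down-payment percentage ≤ 11.9%: 10.1 ≤ 11.9 is true
  loan-to-value ratio between 54.9% and 83.6%: 86.6 in [54.9, 83.6] is false
  late payments in last 24 months = 3: 3 == 3 is true
  debt-to-income ratio between 39.8% and 46.2%: 36.4 in [39.8, 46.2] is false
  cash reserves ≥ 8 months: 1 ≥ 8 is false
  bankruptcies on record ≤ 3: 3 ≤ 3 is true
  co-signer present: no → false
  debt-to-income ratio > 44.4%: 36.4 > 44.4 is false
  property type = secondary: investment == secondary is false
  annual income < 150742 USD: 55161 < 150742 is true
Combine:
[1.1.1.1.2] false OR true = true
[1.1.1.1] true AND true = true
[1.1.1.2.2] false → true (antecedent false ⇒ implication holds) = true
[1.1.1.2] false OR true = true
[1.1.1] true AND true = true
[1.1] NOT true = false
[1.2.1.1.1] false → false (antecedent false ⇒ implication holds) = true
[1.2.1.1] NOT true = false
[1.2.1] NOT false = true
[1.2] NOT true = false
[1] false OR false = false
[2] exactly-one(false, true) = true
[root] false AND true = false
Overall: false → denied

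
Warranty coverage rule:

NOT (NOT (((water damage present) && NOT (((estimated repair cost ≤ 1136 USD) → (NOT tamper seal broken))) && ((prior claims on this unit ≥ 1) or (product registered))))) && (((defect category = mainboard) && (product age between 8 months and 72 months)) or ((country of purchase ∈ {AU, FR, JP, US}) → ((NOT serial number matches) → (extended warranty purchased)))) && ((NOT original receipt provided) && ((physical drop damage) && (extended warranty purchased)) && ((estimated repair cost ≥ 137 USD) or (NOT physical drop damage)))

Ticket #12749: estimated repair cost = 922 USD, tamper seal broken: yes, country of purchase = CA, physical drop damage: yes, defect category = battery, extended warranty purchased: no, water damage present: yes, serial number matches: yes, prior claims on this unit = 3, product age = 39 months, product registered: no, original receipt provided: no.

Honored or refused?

Refused

Atomic conditions:
  water damage present: yes → true
  estimated repair cost ≤ 1136 USD: 922 ≤ 1136 is true
  NOT tamper seal broken: yes → false
  prior claims on this unit ≥ 1: 3 ≥ 1 is true
  product registered: no → false
  defect category = mainboard: battery == mainboard is false
  product age between 8 months and 72 months: 39 in [8, 72] is true
  country of purchase ∈ {AU, FR, JP, US}: CA is not in the set → false
  NOT serial number matches: yes → false
  extended warranty purchased: no → false
  NOT original receipt provided: no → true
  physical drop damage: yes → true
  estimated repair cost ≥ 137 USD: 922 ≥ 137 is true
  NOT physical drop damage: yes → false
Combine:
[1.1.1.2.1] true → false = false
[1.1.1.2] NOT false = true
[1.1.1.3] true OR false = true
[1.1.1] true AND true AND true = true
[1.1] NOT true = false
[1] NOT false = true
[2.1] false AND true = false
[2.2.2] false → false (antecedent false ⇒ implication holds) = true
[2.2] false → true (antecedent false ⇒ implication holds) = true
[2] false OR true = true
[3.2] true AND false = false
[3.3] true OR false = true
[3] true AND false AND true = false
[root] true AND true AND false = false
Overall: false → refused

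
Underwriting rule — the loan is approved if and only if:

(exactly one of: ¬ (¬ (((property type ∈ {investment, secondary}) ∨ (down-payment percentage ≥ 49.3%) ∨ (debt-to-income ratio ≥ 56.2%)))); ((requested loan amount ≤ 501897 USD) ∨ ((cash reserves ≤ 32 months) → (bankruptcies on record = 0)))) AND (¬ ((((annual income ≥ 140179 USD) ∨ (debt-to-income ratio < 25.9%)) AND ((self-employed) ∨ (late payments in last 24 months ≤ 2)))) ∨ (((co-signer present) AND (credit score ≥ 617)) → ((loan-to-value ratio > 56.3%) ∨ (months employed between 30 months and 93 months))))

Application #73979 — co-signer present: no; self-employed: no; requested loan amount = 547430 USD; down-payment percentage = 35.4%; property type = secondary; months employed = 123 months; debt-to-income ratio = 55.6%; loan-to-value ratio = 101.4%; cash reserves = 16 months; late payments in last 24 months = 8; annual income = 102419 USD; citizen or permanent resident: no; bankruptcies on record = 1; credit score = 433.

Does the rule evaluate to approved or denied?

Atomic conditions:
  property type ∈ {investment, secondary}: secondary is in the set → true
  down-payment percentage ≥ 49.3%: 35.4 ≥ 49.3 is false
  debt-to-income ratio ≥ 56.2%: 55.6 ≥ 56.2 is false
  requested loan amount ≤ 501897 USD: 547430 ≤ 501897 is false
  cash reserves ≤ 32 months: 16 ≤ 32 is true
  bankruptcies on record = 0: 1 == 0 is false
  annual income ≥ 140179 USD: 102419 ≥ 140179 is false
  debt-to-income ratio < 25.9%: 55.6 < 25.9 is false
  self-employed: no → false
  late payments in last 24 months ≤ 2: 8 ≤ 2 is false
  co-signer present: no → false
  credit score ≥ 617: 433 ≥ 617 is false
  loan-to-value ratio > 56.3%: 101.4 > 56.3 is true
  months employed between 30 months and 93 months: 123 in [30, 93] is false
Combine:
[1.1.1.1] true OR false OR false = true
[1.1.1] NOT true = false
[1.1] NOT false = true
[1.2.2] true → false = false
[1.2] false OR false = false
[1] exactly-one(true, false) = true
[2.1.1.1] false OR false = false
[2.1.1.2] false OR false = false
[2.1.1] false AND false = false
[2.1] NOT false = true
[2.2.1] false AND false = false
[2.2.2] true OR false = true
[2.2] false → true (antecedent false ⇒ implication holds) = true
[2] true OR true = true
[root] true AND true = true
Overall: true → approved

Approved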